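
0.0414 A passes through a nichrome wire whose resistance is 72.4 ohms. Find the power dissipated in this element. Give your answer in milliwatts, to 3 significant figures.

124 mW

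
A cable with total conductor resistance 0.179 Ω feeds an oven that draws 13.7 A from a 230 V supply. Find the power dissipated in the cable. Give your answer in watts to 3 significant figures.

The cable is a series resistance carrying the load current; its dissipation is I²R_line.
The cable carries the full 13.7 A.
P_line = I² R_line = (13.70)² × 0.179 = 33.60 W

33.6 W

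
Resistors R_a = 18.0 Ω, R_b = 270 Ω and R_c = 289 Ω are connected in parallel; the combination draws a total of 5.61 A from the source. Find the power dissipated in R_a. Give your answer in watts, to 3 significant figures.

The branches share the same voltage, but only the total current is given — find V from the equivalent resistance first.
1/R_eq = 1/18.0 + 1/270 + 1/289 ⇒ R_eq = 15.94 Ω
V = I_total × R_eq = 5.610 × 15.94 = 89.45 V
P_R_a = V² / R_a = (89.45)² / 18.0 = 444.5 W

444 W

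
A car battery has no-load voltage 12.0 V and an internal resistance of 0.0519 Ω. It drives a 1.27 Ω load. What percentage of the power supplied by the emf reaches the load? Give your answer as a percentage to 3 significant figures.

Both r and R carry the same current, so the power split is just the resistance split: η = R/(R+r).
η = R / (R + r) = 1.27 / (1.27 + 0.0519) = 0.9607

96.1 %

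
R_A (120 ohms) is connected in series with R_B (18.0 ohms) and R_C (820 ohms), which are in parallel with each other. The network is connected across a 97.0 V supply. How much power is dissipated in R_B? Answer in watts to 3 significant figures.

8.56 W

First combine the parallel branches into one equivalent R_p, then R_A + R_p is a series pair.
R_p = (18.0×820)/(18.0+820) = 17.61 Ω
R_total = 120 + 17.61 = 137.6 Ω
I = V / R_total = 97.0 / 137.6 = 0.7049 A
Voltage across the parallel pair: V_p = I × R_p = 0.7049 × 17.61 = 12.42 V
With V_p across R_B, its power is V_p²/R_B.
P_R_B = (12.42)² / 18.0 = 8.563 W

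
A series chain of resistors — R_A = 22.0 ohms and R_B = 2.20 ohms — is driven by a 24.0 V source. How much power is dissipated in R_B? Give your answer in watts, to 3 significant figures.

The current is common to all series resistors; compute it, then apply P = I²R for the target.
R_total = 22.0 + 2.20 = 24.20 Ω
I = V / R_total = 24.0 / 24.20 = 0.9917 A
P_R_B = I² × R_B = (0.9917)² × 2.20 = 2.164 W

2.16 W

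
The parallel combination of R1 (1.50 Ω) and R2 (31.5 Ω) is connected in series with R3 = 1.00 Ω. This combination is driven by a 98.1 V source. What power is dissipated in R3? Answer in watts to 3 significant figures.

1630 W

First find R_p for the parallel pair, then treat R_p + R3 as a series loop.
R_p = (1.50×31.5)/(1.50+31.5) = 1.432 Ω
R_total = R_p + 1.00 = 1.432 + 1.00 = 2.432 Ω
I = V / R_total = 98.1 / 2.432 = 40.34 A
R3 is the series element, so its power is I²R.
P_R3 = (40.34)² × 1.00 = 1627 W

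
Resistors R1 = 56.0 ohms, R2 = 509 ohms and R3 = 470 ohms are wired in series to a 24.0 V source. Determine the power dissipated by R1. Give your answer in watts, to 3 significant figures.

0.0301 W

In a series string the same current flows through every resistor — find that current, then P = I²R for the one we want.
R_total = 56.0 + 509 + 470 = 1035 Ω
I = V / R_total = 24.0 / 1035 = 0.02319 A
P_R1 = I² × R1 = (0.02319)² × 56.0 = 0.03011 W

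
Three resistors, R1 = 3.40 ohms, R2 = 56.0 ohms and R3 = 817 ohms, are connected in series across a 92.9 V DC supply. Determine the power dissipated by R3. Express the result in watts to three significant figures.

The current is common to all series resistors; compute it, then apply P = I²R for the target.
R_total = 3.40 + 56.0 + 817 = 876.4 Ω
I = V / R_total = 92.9 / 876.4 = 0.1060 A
P_R3 = I² × R3 = (0.1060)² × 817 = 9.180 W

9.18 W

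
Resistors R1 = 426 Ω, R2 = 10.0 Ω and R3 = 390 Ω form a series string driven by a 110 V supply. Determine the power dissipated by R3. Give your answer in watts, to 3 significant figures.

In a series string the same current flows through every resistor — find that current, then P = I²R for the one we want.
R_total = 426 + 10.0 + 390 = 826.0 Ω
I = V / R_total = 110 / 826.0 = 0.1332 A
P_R3 = I² × R3 = (0.1332)² × 390 = 6.917 W

6.92 W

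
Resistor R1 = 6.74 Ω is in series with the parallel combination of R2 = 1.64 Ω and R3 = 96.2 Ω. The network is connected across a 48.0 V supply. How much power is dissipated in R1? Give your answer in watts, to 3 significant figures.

Replace R2 and R3 with their parallel equivalent so the circuit becomes R1 in series with R_p.
R_p = (1.64×96.2)/(1.64+96.2) = 1.613 Ω
R_total = 6.74 + 1.613 = 8.353 Ω
I = V / R_total = 48.0 / 8.353 = 5.747 A
R1 carries the full series current, so P = I²R.
P_R1 = (5.747)² × 6.74 = 222.6 W

223 W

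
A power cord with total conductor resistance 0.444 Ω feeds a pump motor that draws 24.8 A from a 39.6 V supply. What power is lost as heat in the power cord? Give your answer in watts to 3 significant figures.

Only the current and the line resistance are needed for the I²R loss.
The power cord carries the full 24.8 A.
P_line = I² R_line = (24.80)² × 0.444 = 273.1 W

273 W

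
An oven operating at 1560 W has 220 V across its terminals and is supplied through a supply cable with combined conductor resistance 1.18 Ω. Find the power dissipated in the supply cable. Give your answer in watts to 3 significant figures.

59.3 W

Line loss is just I²R for the cable — we know both I and R_line directly.
I = P / V = 1560 / 220 = 7.091 A through the supply cable.
P_line = I² R_line = (7.091)² × 1.18 = 59.33 W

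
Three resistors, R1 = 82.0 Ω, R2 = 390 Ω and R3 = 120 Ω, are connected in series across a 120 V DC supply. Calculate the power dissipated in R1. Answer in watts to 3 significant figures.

3.37 W

In a series string the same current flows through every resistor — find that current, then P = I²R for the one we want.
R_total = 82.0 + 390 + 120 = 592.0 Ω
I = V / R_total = 120 / 592.0 = 0.2027 A
P_R1 = I² × R1 = (0.2027)² × 82.0 = 3.369 W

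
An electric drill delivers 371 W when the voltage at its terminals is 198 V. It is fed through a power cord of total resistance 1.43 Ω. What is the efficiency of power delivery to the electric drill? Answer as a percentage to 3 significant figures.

98.7 %

I = P / V = 371 / 198 = 1.874 A through the power cord.
P_line = I² R_line = (1.874)² × 1.43 = 5.021 W
P_source = P_load + P_line = 371.0 + 5.021 = 376.0 W
η = P_load / P_source = 371.0 / 376.0 = 0.9866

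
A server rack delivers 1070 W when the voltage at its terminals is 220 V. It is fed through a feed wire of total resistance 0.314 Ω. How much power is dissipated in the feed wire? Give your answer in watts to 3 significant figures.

7.43 W

The feed wire is a series resistance carrying the load current; its dissipation is I²R_line.
I = P / V = 1070 / 220 = 4.864 A through the feed wire.
P_line = I² R_line = (4.864)² × 0.314 = 7.428 W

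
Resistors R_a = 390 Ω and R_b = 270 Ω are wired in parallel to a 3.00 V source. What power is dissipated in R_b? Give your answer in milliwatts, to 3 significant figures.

R_b sits directly across the source, so P = V²/R with V = 3.00 V.
P_R_b = V² / R_b = (3.00)² / 270 Ω = 0.03333 W

33.3 mW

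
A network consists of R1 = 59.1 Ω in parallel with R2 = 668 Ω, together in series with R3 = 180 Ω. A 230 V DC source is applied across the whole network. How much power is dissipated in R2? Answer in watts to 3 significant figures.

Combine R1 and R2 into their parallel equivalent first, reducing the network to two series resistors.
R_p = (59.1×668)/(59.1+668) = 54.30 Ω
R_total = R_p + 180 = 54.30 + 180 = 234.3 Ω
I = V / R_total = 230 / 234.3 = 0.9817 A
Voltage across the parallel pair: V_p = I × R_p = 0.9817 × 54.30 = 53.30 V
R2 sits across V_p; its power is V_p²/R.
P_R2 = (53.30)² / 668 = 4.253 W

4.25 W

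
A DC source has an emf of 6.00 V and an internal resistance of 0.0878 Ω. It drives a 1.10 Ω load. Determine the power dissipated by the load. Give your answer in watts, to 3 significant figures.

The internal resistance and the load are in series, so the same I flows through both; get I from ε/(r+R), then I²R for the load.
I = ε / (r + R) = 6.00 / (0.0878 + 1.10) = 5.051 A
P_load = I² R = (5.051)² × 1.10 = 28.07 W

28.1 W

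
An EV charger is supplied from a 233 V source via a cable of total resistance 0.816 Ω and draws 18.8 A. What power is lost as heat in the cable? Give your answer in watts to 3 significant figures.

288 W

The cable is a series resistance carrying the load current; its dissipation is I²R_line.
The cable carries the full 18.8 A.
P_line = I² R_line = (18.80)² × 0.816 = 288.4 W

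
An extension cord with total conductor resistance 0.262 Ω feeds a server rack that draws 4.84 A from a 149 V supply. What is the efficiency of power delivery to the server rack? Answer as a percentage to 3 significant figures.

The extension cord carries the full 4.84 A.
P_line = I² R_line = (4.840)² × 0.262 = 6.138 W
P_source = V I = 149 × 4.840 = 721.2 W; P_load = 715.0 W
η = P_load / P_source = 715.0 / 721.2 = 0.9915

99.1 %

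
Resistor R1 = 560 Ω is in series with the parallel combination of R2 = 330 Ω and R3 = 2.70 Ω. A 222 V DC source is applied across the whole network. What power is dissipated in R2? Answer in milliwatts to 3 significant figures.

3.38 mW

Collapse R2‖R3 to a single equivalent, reducing the network to two series elements.
R_p = (330×2.70)/(330+2.70) = 2.678 Ω
R_total = 560 + 2.678 = 562.7 Ω
I = V / R_total = 222 / 562.7 = 0.3945 A
Voltage across the parallel pair: V_p = I × R_p = 0.3945 × 2.678 = 1.057 V
R2 is across V_p, so use P = V²/R for that branch.
P_R2 = (1.057)² / 330 = 0.003383 W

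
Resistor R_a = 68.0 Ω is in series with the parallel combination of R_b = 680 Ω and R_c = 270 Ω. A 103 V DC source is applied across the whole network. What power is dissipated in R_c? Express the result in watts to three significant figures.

Reduce the parallel pair to R_p first; the network is then a simple series string.
R_p = (680×270)/(680+270) = 193.3 Ω
R_total = 68.0 + 193.3 = 261.3 Ω
I = V / R_total = 103 / 261.3 = 0.3942 A
Voltage across the parallel pair: V_p = I × R_p = 0.3942 × 193.3 = 76.19 V
R_c is across V_p, so use P = V²/R for that branch.
P_R_c = (76.19)² / 270 = 21.50 W

21.5 W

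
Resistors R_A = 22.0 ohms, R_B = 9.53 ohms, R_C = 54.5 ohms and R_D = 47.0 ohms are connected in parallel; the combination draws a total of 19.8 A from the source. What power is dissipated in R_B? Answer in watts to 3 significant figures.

1140 W

Parallel branches share V, not I — compute V via R_eq, then use V²/R for the target branch.
1/R_eq = 1/22.0 + 1/9.53 + 1/54.5 + 1/47.0 ⇒ R_eq = 5.263 Ω
V = I_total × R_eq = 19.80 × 5.263 = 104.2 V
P_R_B = V² / R_B = (104.2)² / 9.53 = 1139 W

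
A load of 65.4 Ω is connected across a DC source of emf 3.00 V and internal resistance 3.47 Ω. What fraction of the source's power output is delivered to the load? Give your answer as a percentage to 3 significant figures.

η = P_load/(P_load+P_int) = I²R/(I²R+I²r) = R/(R+r) — the I² cancels for series elements.
η = R / (R + r) = 65.4 / (65.4 + 3.47) = 0.9496

95.0 %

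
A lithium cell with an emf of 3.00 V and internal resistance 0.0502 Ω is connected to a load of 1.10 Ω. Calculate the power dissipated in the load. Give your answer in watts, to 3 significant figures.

7.48 W

Find the circuit current first, then P = I²R for the load (series elements share I).
I = ε / (r + R) = 3.00 / (0.0502 + 1.10) = 2.608 A
P_load = I² R = (2.608)² × 1.10 = 7.483 W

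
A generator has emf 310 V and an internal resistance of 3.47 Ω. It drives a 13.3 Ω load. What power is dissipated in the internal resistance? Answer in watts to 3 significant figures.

1190 W

Internal loss is I²r, with I set by the total series resistance r+R.
I = ε / (r + R) = 310 / (3.47 + 13.3) = 18.49 A
P_int = I² r = (18.49)² × 3.47 = 1186 W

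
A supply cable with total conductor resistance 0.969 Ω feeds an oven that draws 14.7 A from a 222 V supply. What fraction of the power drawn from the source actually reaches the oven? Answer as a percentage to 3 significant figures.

93.6 %

The supply cable carries the full 14.7 A.
P_line = I² R_line = (14.70)² × 0.969 = 209.4 W
P_source = V I = 222 × 14.70 = 3263 W; P_load = 3054 W
η = P_load / P_source = 3054 / 3263 = 0.9358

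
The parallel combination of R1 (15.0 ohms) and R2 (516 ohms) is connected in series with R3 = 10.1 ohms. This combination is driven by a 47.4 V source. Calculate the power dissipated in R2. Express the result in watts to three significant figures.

Collapse the R1‖R2 pair into one equivalent R_p; then R_p and R3 form a series string.
R_p = (15.0×516)/(15.0+516) = 14.58 Ω
R_total = R_p + 10.1 = 14.58 + 10.1 = 24.68 Ω
I = V / R_total = 47.4 / 24.68 = 1.921 A
Voltage across the parallel pair: V_p = I × R_p = 1.921 × 14.58 = 28.00 V
R2 sits across V_p; its power is V_p²/R.
P_R2 = (28.00)² / 516 = 1.519 W

1.52 W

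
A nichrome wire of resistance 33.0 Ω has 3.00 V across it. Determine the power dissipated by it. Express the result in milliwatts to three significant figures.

273 mW

We know the drop across the element and its resistance — P = V²/R, one step.
P = (3.00 V)² / 33.0 Ω = 0.2727 W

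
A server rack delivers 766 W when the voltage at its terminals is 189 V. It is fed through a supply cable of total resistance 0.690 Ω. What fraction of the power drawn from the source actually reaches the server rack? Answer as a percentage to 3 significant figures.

98.5 %

I = P / V = 766 / 189 = 4.053 A through the supply cable.
P_line = I² R_line = (4.053)² × 0.690 = 11.33 W
P_source = P_load + P_line = 766.0 + 11.33 = 777.3 W
η = P_load / P_source = 766.0 / 777.3 = 0.9854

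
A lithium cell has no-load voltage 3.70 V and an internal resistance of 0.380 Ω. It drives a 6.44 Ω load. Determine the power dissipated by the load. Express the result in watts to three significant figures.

1.90 W

With r and R in series, I = ε/(r+R); the load dissipates I²R.
I = ε / (r + R) = 3.70 / (0.380 + 6.44) = 0.5425 A
P_load = I² R = (0.5425)² × 6.44 = 1.895 W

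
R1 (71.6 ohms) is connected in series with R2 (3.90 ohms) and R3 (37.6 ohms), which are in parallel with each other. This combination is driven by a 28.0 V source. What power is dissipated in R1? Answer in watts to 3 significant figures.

Collapse R2‖R3 to a single equivalent, reducing the network to two series elements.
R_p = (3.90×37.6)/(3.90+37.6) = 3.533 Ω
R_total = 71.6 + 3.533 = 75.13 Ω
I = V / R_total = 28.0 / 75.13 = 0.3727 A
All the current flows through R1; use P = I²R.
P_R1 = (0.3727)² × 71.6 = 9.944 W

9.94 W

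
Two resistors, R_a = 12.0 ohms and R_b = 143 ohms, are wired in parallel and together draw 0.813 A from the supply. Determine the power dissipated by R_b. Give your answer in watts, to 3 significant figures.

0.567 W

We need the common branch voltage; get it from I_total × R_eq, then P = V²/R for the branch.
1/R_eq = 1/12.0 + 1/143 ⇒ R_eq = 11.07 Ω
V = I_total × R_eq = 0.8130 × 11.07 = 9.001 V
P_R_b = V² / R_b = (9.001)² / 143 = 0.5665 W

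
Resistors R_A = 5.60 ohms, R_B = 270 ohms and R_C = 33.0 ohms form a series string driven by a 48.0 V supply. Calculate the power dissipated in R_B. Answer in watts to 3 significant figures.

The current is common to all series resistors; compute it, then apply P = I²R for the target.
R_total = 5.60 + 270 + 33.0 = 308.6 Ω
I = V / R_total = 48.0 / 308.6 = 0.1555 A
P_R_B = I² × R_B = (0.1555)² × 270 = 6.532 W

6.53 W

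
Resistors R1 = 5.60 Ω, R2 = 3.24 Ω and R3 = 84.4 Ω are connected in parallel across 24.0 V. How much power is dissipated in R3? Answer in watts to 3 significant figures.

6.82 W

Each parallel branch sees the full supply voltage, so P = V²/R applies directly to the target branch.
P_R3 = V² / R3 = (24.0)² / 84.4 Ω = 6.825 W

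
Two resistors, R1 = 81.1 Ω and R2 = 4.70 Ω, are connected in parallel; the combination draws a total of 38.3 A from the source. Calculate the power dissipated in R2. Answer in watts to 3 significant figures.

6160 W

Only the total current is stated, so first find the parallel equivalent to get the voltage across the combination.
1/R_eq = 1/81.1 + 1/4.70 ⇒ R_eq = 4.443 Ω
V = I_total × R_eq = 38.30 × 4.443 = 170.1 V
P_R2 = V² / R2 = (170.1)² / 4.70 = 6160 W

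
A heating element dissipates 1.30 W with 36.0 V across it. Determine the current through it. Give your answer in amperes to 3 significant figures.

Inverting the appropriate power form: I = P / V.
I = 1.30 / 36.0 = 0.03611 A

0.0361 A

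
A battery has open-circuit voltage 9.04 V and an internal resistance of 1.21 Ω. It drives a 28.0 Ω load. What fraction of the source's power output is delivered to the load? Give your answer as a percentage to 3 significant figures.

95.9 %

η = P_load/(P_load+P_int) = I²R/(I²R+I²r) = R/(R+r) — the I² cancels for series elements.
η = R / (R + r) = 28.0 / (28.0 + 1.21) = 0.9586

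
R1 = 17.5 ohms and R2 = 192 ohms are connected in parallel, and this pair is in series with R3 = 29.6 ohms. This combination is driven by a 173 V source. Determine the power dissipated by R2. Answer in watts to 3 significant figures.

19.3 W

First find R_p for the parallel pair, then treat R_p + R3 as a series loop.
R_p = (17.5×192)/(17.5+192) = 16.04 Ω
R_total = R_p + 29.6 = 16.04 + 29.6 = 45.64 Ω
I = V / R_total = 173 / 45.64 = 3.791 A
Voltage across the parallel pair: V_p = I × R_p = 3.791 × 16.04 = 60.80 V
R2 sits across V_p; its power is V_p²/R.
P_R2 = (60.80)² / 192 = 19.25 W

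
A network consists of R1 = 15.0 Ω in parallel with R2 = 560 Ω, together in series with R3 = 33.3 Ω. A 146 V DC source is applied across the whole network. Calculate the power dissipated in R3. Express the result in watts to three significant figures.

First find R_p for the parallel pair, then treat R_p + R3 as a series loop.
R_p = (15.0×560)/(15.0+560) = 14.61 Ω
R_total = R_p + 33.3 = 14.61 + 33.3 = 47.91 Ω
I = V / R_total = 146 / 47.91 = 3.047 A
R3 is the series element, so its power is I²R.
P_R3 = (3.047)² × 33.3 = 309.3 W

309 W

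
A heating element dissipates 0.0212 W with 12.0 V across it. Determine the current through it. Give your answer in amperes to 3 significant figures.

Rearranging the power relation for the two known quantities gives I = P / V.
I = 0.0212 / 12.0 = 0.001767 A

0.00177 A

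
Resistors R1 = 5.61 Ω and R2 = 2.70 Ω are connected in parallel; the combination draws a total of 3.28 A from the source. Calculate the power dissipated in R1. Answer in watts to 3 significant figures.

6.37 W

The branches share the same voltage, but only the total current is given — find V from the equivalent resistance first.
1/R_eq = 1/5.61 + 1/2.70 ⇒ R_eq = 1.823 Ω
V = I_total × R_eq = 3.280 × 1.823 = 5.979 V
P_R1 = V² / R1 = (5.979)² / 5.61 = 6.371 W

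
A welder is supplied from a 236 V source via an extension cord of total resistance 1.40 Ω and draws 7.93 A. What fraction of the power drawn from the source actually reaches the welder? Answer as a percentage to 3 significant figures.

95.3 %

The extension cord carries the full 7.93 A.
P_line = I² R_line = (7.930)² × 1.40 = 88.04 W
P_source = V I = 236 × 7.930 = 1871 W; P_load = 1783 W
η = P_load / P_source = 1783 / 1871 = 0.9530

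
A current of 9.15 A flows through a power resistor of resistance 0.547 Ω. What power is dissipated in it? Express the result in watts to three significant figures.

45.8 W

Knowing I and R, the power is just I²R — no need to find V first.
P = (9.150 A)² × 0.547 Ω = 45.80 W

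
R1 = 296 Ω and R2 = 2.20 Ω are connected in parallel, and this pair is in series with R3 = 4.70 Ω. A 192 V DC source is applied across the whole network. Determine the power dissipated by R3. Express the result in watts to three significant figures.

3660 W

Reduce the parallel combination to a single R_p; the circuit then becomes R_p in series with the remaining resistor.
R_p = (296×2.20)/(296+2.20) = 2.184 Ω
R_total = R_p + 4.70 = 2.184 + 4.70 = 6.884 Ω
I = V / R_total = 192 / 6.884 = 27.89 A
All the supply current flows through R3; use P = I²R3.
P_R3 = (27.89)² × 4.70 = 3656 W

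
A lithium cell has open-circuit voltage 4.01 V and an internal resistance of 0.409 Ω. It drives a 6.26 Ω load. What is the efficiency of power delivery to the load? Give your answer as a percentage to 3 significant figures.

93.9 %

Efficiency is P_load / P_total. With a series r and R sharing the same I, P = I²R for each, so η = R/(R+r).
η = R / (R + r) = 6.26 / (6.26 + 0.409) = 0.9387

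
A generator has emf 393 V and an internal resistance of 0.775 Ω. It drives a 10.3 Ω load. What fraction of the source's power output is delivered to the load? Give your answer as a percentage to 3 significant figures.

η = P_load/(P_load+P_int) = I²R/(I²R+I²r) = R/(R+r) — the I² cancels for series elements.
η = R / (R + r) = 10.3 / (10.3 + 0.775) = 0.9300

93.0 %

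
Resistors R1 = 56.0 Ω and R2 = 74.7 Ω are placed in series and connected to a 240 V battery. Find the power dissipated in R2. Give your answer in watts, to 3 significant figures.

252 W

The current is common to all series resistors; compute it, then apply P = I²R for the target.
R_total = 56.0 + 74.7 = 130.7 Ω
I = V / R_total = 240 / 130.7 = 1.836 A
P_R2 = I² × R2 = (1.836)² × 74.7 = 251.9 W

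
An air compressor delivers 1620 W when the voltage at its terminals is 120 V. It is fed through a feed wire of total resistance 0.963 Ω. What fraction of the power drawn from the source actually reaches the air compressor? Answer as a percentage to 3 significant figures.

90.2 %

I = P / V = 1620 / 120 = 13.50 A through the feed wire.
P_line = I² R_line = (13.50)² × 0.963 = 175.5 W
P_source = P_load + P_line = 1620 + 175.5 = 1796 W
η = P_load / P_source = 1620 / 1796 = 0.9023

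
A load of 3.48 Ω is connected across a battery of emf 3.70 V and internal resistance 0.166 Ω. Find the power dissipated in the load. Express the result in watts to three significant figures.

With r and R in series, I = ε/(r+R); the load dissipates I²R.
I = ε / (r + R) = 3.70 / (0.166 + 3.48) = 1.015 A
P_load = I² R = (1.015)² × 3.48 = 3.584 W

3.58 W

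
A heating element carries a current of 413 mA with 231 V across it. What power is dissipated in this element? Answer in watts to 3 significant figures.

95.4 W

Both the voltage across and the current through the element are known, so P = V I applies directly.
P = 231 V × 0.4130 A = 95.40 W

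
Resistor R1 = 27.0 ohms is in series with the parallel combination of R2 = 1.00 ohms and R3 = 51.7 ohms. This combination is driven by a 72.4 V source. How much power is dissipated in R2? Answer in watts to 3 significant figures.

Replace R2 and R3 with their parallel equivalent so the circuit becomes R1 in series with R_p.
R_p = (1.00×51.7)/(1.00+51.7) = 0.9810 Ω
R_total = 27.0 + 0.9810 = 27.98 Ω
I = V / R_total = 72.4 / 27.98 = 2.587 A
Voltage across the parallel pair: V_p = I × R_p = 2.587 × 0.9810 = 2.538 V
R2 sees V_p directly, so P = V_p² / R2.
P_R2 = (2.538)² / 1.00 = 6.443 W

6.44 W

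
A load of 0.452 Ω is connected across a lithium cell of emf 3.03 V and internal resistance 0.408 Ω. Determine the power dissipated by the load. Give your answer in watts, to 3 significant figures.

5.61 W

The internal resistance and the load are in series, so the same I flows through both; get I from ε/(r+R), then I²R for the load.
I = ε / (r + R) = 3.03 / (0.408 + 0.452) = 3.523 A
P_load = I² R = (3.523)² × 0.452 = 5.611 W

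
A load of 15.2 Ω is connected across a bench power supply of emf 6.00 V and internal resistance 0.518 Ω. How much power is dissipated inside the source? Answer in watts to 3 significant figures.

0.0755 W

The source's internal resistance is just another series element carrying I; its dissipation is I²r.
I = ε / (r + R) = 6.00 / (0.518 + 15.2) = 0.3817 A
P_int = I² r = (0.3817)² × 0.518 = 0.07548 W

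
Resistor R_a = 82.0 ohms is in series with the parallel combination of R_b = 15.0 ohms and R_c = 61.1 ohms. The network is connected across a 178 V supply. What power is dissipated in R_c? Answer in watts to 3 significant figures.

Collapse R_b‖R_c to a single equivalent, reducing the network to two series elements.
R_p = (15.0×61.1)/(15.0+61.1) = 12.04 Ω
R_total = 82.0 + 12.04 = 94.04 Ω
I = V / R_total = 178 / 94.04 = 1.893 A
Voltage across the parallel pair: V_p = I × R_p = 1.893 × 12.04 = 22.80 V
With V_p across R_c, its power is V_p²/R_c.
P_R_c = (22.80)² / 61.1 = 8.504 W

8.50 W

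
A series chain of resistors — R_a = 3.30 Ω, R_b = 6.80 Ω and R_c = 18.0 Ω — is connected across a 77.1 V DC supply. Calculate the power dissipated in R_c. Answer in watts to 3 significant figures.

136 W

In a series string the same current flows through every resistor — find that current, then P = I²R for the one we want.
R_total = 3.30 + 6.80 + 18.0 = 28.10 Ω
I = V / R_total = 77.1 / 28.10 = 2.744 A
P_R_c = I² × R_c = (2.744)² × 18.0 = 135.5 W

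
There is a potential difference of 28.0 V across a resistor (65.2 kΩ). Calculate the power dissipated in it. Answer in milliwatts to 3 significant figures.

12.0 mW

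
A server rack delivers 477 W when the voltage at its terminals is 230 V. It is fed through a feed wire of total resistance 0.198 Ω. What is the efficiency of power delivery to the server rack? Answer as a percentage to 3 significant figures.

99.8 %

I = P / V = 477 / 230 = 2.074 A through the feed wire.
P_line = I² R_line = (2.074)² × 0.198 = 0.8516 W
P_source = P_load + P_line = 477.0 + 0.8516 = 477.9 W
η = P_load / P_source = 477.0 / 477.9 = 0.9982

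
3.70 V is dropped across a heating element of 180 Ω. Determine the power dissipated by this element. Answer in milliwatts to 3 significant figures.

Voltage and resistance are given, so P = V²/R is the one-step route.
P = (3.70 V)² / 180 Ω = 0.07606 W

76.1 mW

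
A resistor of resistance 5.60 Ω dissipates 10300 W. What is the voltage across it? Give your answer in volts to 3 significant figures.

240 V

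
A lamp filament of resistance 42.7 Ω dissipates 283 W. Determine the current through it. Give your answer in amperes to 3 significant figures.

2.57 A

The two known quantities fix the third via I = √(P / R).
I = √(283 / 42.7) = 2.574 A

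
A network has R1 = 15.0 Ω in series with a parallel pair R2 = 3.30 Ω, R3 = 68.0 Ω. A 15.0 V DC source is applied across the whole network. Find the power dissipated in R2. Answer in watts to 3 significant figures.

2.05 W

Replace R2 and R3 with their parallel equivalent so the circuit becomes R1 in series with R_p.
R_p = (3.30×68.0)/(3.30+68.0) = 3.147 Ω
R_total = 15.0 + 3.147 = 18.15 Ω
I = V / R_total = 15.0 / 18.15 = 0.8266 A
Voltage across the parallel pair: V_p = I × R_p = 0.8266 × 3.147 = 2.601 V
R2 sees V_p directly, so P = V_p² / R2.
P_R2 = (2.601)² / 3.30 = 2.051 W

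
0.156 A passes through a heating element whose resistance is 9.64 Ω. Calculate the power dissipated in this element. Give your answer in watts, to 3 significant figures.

0.235 W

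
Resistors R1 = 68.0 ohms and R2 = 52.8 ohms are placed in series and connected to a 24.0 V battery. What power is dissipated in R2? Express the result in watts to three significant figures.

The current is common to all series resistors; compute it, then apply P = I²R for the target.
R_total = 68.0 + 52.8 = 120.8 Ω
I = V / R_total = 24.0 / 120.8 = 0.1987 A
P_R2 = I² × R2 = (0.1987)² × 52.8 = 2.084 W

2.08 W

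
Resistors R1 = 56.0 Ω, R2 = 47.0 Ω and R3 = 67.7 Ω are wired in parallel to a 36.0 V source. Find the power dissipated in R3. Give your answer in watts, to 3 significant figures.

The supply voltage appears across each parallel branch — just use P = V²/R3.
P_R3 = V² / R3 = (36.0)² / 67.7 Ω = 19.14 W

19.1 W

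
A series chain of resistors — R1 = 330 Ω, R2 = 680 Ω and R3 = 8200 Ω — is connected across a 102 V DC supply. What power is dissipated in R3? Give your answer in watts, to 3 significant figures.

1.01 W

Every series element carries the same I. Get I from the total resistance, then P = I² × R3.
R_total = 330 + 680 + 8200 = 9210 Ω
I = V / R_total = 102 / 9210 = 0.01107 A
P_R3 = I² × R3 = (0.01107)² × 8200 = 1.006 W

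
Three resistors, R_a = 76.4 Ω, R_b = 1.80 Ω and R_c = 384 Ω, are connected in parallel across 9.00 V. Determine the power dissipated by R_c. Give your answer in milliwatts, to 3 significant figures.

211 mW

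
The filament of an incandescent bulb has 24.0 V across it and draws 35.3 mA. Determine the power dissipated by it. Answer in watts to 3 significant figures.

0.847 W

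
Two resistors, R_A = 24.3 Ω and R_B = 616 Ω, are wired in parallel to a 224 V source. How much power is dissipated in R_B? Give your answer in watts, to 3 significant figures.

R_B sits directly across the source, so P = V²/R with V = 224 V.
P_R_B = V² / R_B = (224)² / 616 Ω = 81.45 W

81.5 W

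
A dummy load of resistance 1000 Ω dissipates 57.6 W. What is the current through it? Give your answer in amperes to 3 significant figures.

From P = V I = I²R = V²/R, with the two given quantities we get I = √(P / R).
I = √(57.6 / 1000) = 0.2400 A

0.240 A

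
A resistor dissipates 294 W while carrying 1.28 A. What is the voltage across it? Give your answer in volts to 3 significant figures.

The two known quantities fix the third via V = P / I.
V = 294 / 1.280 = 229.7 V

230 V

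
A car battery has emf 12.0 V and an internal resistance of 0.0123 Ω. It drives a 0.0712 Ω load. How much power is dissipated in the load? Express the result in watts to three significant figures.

With r and R in series, I = ε/(r+R); the load dissipates I²R.
I = ε / (r + R) = 12.0 / (0.0123 + 0.0712) = 143.7 A
P_load = I² R = (143.7)² × 0.0712 = 1471 W

1470 W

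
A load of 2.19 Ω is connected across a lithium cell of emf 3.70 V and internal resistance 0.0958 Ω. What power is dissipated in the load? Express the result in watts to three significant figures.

5.74 W

Load and internal resistance form a series loop — compute the loop current, then the load power via I²R.
I = ε / (r + R) = 3.70 / (0.0958 + 2.19) = 1.619 A
P_load = I² R = (1.619)² × 2.19 = 5.738 W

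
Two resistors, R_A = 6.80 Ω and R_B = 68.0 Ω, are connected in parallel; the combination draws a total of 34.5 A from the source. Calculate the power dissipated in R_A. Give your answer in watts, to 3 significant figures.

Only the total current is stated, so first find the parallel equivalent to get the voltage across the combination.
1/R_eq = 1/6.80 + 1/68.0 ⇒ R_eq = 6.182 Ω
V = I_total × R_eq = 34.50 × 6.182 = 213.3 V
P_R_A = V² / R_A = (213.3)² / 6.80 = 6689 W

6690 W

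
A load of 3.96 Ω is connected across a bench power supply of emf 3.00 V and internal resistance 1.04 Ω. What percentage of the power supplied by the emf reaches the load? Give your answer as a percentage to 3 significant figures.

η = P_load/(P_load+P_int) = I²R/(I²R+I²r) = R/(R+r) — the I² cancels for series elements.
η = R / (R + r) = 3.96 / (3.96 + 1.04) = 0.7920

79.2 %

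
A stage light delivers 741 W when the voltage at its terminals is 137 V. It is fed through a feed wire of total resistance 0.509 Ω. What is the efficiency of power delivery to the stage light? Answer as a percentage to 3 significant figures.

I = P / V = 741 / 137 = 5.409 A through the feed wire.
P_line = I² R_line = (5.409)² × 0.509 = 14.89 W
P_source = P_load + P_line = 741.0 + 14.89 = 755.9 W
η = P_load / P_source = 741.0 / 755.9 = 0.9803

98.0 %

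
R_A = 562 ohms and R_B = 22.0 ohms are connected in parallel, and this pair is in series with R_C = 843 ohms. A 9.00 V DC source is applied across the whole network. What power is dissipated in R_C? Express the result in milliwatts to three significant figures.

91.4 mW

Reduce the parallel combination to a single R_p; the circuit then becomes R_p in series with the remaining resistor.
R_p = (562×22.0)/(562+22.0) = 21.17 Ω
R_total = R_p + 843 = 21.17 + 843 = 864.2 Ω
I = V / R_total = 9.00 / 864.2 = 0.01041 A
R_C carries the full series current, so P = I²R.
P_R_C = (0.01041)² × 843 = 0.09144 W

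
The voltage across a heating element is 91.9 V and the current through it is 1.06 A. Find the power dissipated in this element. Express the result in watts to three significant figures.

97.4 W

With V and I both given, power follows immediately from P = V I.
P = 91.9 V × 1.060 A = 97.41 W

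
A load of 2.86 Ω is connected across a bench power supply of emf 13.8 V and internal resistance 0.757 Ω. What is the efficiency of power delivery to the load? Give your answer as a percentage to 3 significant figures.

79.1 %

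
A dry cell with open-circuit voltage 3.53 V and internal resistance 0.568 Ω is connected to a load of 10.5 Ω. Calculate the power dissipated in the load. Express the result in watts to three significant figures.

1.07 W

Load and internal resistance form a series loop — compute the loop current, then the load power via I²R.
I = ε / (r + R) = 3.53 / (0.568 + 10.5) = 0.3189 A
P_load = I² R = (0.3189)² × 10.5 = 1.068 W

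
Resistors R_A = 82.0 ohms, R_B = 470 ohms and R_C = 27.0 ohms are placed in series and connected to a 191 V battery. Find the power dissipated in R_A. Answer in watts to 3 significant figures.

Every series element carries the same I. Get I from the total resistance, then P = I² × R_A.
R_total = 82.0 + 470 + 27.0 = 579.0 Ω
I = V / R_total = 191 / 579.0 = 0.3299 A
P_R_A = I² × R_A = (0.3299)² × 82.0 = 8.923 W

8.92 W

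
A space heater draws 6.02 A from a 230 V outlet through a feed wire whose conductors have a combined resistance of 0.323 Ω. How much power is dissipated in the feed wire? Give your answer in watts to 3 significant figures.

Only the current and the line resistance are needed for the I²R loss.
The feed wire carries the full 6.02 A.
P_line = I² R_line = (6.020)² × 0.323 = 11.71 W

11.7 W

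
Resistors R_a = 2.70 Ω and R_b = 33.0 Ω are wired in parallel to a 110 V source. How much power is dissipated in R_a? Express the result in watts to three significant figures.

4480 W

R_a sits directly across the source, so P = V²/R with V = 110 V.
P_R_a = V² / R_a = (110)² / 2.70 Ω = 4481 W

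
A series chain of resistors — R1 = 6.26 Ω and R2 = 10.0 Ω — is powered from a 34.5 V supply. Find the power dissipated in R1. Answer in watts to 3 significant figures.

The current is common to all series resistors; compute it, then apply P = I²R for the target.
R_total = 6.26 + 10.0 = 16.26 Ω
I = V / R_total = 34.5 / 16.26 = 2.122 A
P_R1 = I² × R1 = (2.122)² × 6.26 = 28.18 W

28.2 W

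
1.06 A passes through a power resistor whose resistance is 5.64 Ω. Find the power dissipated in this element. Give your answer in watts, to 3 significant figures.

6.34 W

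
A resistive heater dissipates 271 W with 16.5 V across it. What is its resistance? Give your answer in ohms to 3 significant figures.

1.00 Ω

From P = V I = I²R = V²/R, with the two given quantities we get R = V² / P.
R = (16.5)² / 271 = 1.005 Ω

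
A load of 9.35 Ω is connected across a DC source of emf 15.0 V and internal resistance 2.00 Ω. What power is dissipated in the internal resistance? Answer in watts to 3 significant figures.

3.49 W

r is in series with the load, so it carries the full circuit current — the loss in it is I²r.
I = ε / (r + R) = 15.0 / (2.00 + 9.35) = 1.322 A
P_int = I² r = (1.322)² × 2.00 = 3.493 W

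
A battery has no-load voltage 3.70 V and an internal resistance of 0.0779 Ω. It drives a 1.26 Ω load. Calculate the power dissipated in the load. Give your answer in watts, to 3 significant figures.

Find the circuit current first, then P = I²R for the load (series elements share I).
I = ε / (r + R) = 3.70 / (0.0779 + 1.26) = 2.766 A
P_load = I² R = (2.766)² × 1.26 = 9.637 W

9.64 W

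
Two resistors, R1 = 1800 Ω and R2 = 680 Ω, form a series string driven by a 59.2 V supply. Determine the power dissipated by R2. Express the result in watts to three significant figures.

0.387 W

Series elements share the same current, so find I first, then use P = I²R.
R_total = 1800 + 680 = 2480 Ω
I = V / R_total = 59.2 / 2480 = 0.02387 A
P_R2 = I² × R2 = (0.02387)² × 680 = 0.3875 W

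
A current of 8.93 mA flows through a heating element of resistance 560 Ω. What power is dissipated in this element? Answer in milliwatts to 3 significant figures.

44.7 mW

Current and resistance are given, so P = I²R is the direct form.
P = (0.008930 A)² × 560 Ω = 0.04466 W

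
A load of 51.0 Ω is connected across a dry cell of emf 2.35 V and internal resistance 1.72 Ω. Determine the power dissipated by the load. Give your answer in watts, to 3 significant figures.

With r and R in series, I = ε/(r+R); the load dissipates I²R.
I = ε / (r + R) = 2.35 / (1.72 + 51.0) = 0.04458 A
P_load = I² R = (0.04458)² × 51.0 = 0.1013 W

0.101 W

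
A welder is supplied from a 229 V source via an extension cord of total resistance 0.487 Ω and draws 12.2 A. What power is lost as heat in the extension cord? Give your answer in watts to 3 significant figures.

The extension cord is a series resistance carrying the load current; its dissipation is I²R_line.
The extension cord carries the full 12.2 A.
P_line = I² R_line = (12.20)² × 0.487 = 72.49 W

72.5 W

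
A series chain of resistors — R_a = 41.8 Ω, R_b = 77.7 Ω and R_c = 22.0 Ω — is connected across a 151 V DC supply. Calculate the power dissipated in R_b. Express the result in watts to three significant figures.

88.5 W

The current is common to all series resistors; compute it, then apply P = I²R for the target.
R_total = 41.8 + 77.7 + 22.0 = 141.5 Ω
I = V / R_total = 151 / 141.5 = 1.067 A
P_R_b = I² × R_b = (1.067)² × 77.7 = 88.48 W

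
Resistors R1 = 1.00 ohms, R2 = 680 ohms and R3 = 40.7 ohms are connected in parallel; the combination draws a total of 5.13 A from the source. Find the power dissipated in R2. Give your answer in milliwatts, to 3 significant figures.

36.8 mW

The branches share the same voltage, but only the total current is given — find V from the equivalent resistance first.
1/R_eq = 1/1.00 + 1/680 + 1/40.7 ⇒ R_eq = 0.9746 Ω
V = I_total × R_eq = 5.130 × 0.9746 = 5.000 V
P_R2 = V² / R2 = (5.000)² / 680 = 0.03676 W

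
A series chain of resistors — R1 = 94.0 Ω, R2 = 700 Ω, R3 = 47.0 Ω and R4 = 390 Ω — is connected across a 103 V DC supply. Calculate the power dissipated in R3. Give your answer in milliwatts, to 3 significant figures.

329 mW

Every series element carries the same I. Get I from the total resistance, then P = I² × R3.
R_total = 94.0 + 700 + 47.0 + 390 = 1231 Ω
I = V / R_total = 103 / 1231 = 0.08367 A
P_R3 = I² × R3 = (0.08367)² × 47.0 = 0.3290 W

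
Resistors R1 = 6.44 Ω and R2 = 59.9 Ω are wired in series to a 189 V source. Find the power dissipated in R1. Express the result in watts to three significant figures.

In a series string the same current flows through every resistor — find that current, then P = I²R for the one we want.
R_total = 6.44 + 59.9 = 66.34 Ω
I = V / R_total = 189 / 66.34 = 2.849 A
P_R1 = I² × R1 = (2.849)² × 6.44 = 52.27 W

52.3 W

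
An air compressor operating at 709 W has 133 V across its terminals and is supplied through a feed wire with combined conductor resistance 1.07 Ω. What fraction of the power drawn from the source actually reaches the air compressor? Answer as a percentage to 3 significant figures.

I = P / V = 709 / 133 = 5.331 A through the feed wire.
P_line = I² R_line = (5.331)² × 1.07 = 30.41 W
P_source = P_load + P_line = 709.0 + 30.41 = 739.4 W
η = P_load / P_source = 709.0 / 739.4 = 0.9589

95.9 %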